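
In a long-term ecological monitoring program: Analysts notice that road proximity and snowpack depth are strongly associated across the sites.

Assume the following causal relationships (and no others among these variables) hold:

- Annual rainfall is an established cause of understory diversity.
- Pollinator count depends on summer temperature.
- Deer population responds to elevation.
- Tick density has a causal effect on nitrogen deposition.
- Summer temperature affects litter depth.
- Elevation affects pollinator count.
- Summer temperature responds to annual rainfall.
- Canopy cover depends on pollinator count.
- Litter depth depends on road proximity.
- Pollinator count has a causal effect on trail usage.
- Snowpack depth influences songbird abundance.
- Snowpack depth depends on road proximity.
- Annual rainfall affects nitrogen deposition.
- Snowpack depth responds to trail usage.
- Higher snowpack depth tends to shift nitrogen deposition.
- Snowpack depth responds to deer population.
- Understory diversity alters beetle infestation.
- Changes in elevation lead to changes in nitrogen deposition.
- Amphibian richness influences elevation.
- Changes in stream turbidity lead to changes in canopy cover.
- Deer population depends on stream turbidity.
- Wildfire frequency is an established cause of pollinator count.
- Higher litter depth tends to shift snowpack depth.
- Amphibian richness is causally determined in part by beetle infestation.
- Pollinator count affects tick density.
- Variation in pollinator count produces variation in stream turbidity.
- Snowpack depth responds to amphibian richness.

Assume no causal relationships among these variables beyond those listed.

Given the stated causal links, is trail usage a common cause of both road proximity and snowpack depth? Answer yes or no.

Trail usage has no stated causal path to road proximity. A confounder must cause both variables, so trail usage does not qualify.

no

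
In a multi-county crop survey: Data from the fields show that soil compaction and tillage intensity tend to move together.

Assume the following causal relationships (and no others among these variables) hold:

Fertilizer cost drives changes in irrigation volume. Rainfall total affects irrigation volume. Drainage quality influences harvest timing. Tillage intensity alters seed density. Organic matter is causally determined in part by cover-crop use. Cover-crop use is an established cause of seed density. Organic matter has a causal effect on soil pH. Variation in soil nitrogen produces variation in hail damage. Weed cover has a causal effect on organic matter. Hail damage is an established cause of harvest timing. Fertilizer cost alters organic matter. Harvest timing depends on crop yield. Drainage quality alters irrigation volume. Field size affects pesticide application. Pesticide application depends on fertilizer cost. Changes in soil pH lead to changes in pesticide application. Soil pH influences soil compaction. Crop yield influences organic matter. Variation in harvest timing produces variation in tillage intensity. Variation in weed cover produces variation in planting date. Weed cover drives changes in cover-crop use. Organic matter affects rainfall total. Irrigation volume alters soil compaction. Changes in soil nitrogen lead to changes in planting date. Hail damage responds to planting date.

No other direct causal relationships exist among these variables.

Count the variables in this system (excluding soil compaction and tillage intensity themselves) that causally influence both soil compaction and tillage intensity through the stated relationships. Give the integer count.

3

The common causes are: crop yield (to soil compaction via crop yield → organic matter → soil pH → soil compaction; to tillage intensity via crop yield → harvest timing → tillage intensity); drainage quality (to soil compaction via drainage quality → irrigation volume → soil compaction; to tillage intensity via drainage quality → harvest timing → tillage intensity); weed cover (to soil compaction via weed cover → organic matter → soil pH → soil compaction; to tillage intensity via weed cover → planting date → hail damage → harvest timing → tillage intensity).
Every other variable lacks a causal path to at least one of soil compaction and tillage intensity.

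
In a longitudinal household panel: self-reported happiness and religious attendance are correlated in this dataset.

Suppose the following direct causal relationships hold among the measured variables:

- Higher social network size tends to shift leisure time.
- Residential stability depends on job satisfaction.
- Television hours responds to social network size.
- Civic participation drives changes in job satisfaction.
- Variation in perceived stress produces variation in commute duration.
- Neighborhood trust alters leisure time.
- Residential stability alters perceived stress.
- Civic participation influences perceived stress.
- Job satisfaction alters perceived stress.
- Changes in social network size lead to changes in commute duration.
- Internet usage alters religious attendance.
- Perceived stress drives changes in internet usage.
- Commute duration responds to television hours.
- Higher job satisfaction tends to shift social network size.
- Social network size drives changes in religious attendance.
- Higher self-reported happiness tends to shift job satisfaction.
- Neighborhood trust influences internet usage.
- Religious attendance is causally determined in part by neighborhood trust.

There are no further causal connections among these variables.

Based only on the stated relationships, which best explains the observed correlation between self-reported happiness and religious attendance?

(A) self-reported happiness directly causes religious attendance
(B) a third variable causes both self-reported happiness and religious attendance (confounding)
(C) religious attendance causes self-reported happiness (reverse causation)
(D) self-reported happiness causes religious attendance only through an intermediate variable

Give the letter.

Self-reported happiness reaches religious attendance through self-reported happiness → job satisfaction → social network size → religious attendance — an indirect causal chain with no direct self-reported happiness → religious attendance link. No variable causes both self-reported happiness and religious attendance, so confounding is ruled out; the effect is mediated.

D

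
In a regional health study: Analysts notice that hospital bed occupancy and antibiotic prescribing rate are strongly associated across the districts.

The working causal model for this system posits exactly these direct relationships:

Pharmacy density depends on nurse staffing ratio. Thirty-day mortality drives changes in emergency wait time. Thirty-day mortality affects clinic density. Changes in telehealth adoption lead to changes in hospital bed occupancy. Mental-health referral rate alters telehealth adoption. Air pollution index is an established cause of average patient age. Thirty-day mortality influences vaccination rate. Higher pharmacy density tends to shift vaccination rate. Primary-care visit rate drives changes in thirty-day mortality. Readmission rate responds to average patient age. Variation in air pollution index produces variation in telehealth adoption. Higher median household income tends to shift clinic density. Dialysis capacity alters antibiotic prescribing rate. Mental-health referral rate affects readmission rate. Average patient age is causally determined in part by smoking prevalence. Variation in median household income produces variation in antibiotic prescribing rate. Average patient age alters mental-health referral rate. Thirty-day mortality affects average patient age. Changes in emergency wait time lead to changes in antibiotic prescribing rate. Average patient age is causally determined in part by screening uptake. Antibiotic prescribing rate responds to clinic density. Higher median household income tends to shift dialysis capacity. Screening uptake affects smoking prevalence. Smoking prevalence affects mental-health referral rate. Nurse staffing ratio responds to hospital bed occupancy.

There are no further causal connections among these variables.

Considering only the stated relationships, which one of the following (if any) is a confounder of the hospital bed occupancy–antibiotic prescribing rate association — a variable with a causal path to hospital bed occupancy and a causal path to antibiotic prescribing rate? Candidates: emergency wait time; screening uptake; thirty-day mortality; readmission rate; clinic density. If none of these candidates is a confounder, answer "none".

Thirty-day mortality causes hospital bed occupancy (thirty-day mortality → average patient age → mental-health referral rate → telehealth adoption → hospital bed occupancy) and also causes antibiotic prescribing rate (thirty-day mortality → emergency wait time → antibiotic prescribing rate); it is a common cause of both.
Each of the other candidates lacks a causal path to at least one of hospital bed occupancy and antibiotic prescribing rate, so they do not confound the relationship.

thirty-day mortality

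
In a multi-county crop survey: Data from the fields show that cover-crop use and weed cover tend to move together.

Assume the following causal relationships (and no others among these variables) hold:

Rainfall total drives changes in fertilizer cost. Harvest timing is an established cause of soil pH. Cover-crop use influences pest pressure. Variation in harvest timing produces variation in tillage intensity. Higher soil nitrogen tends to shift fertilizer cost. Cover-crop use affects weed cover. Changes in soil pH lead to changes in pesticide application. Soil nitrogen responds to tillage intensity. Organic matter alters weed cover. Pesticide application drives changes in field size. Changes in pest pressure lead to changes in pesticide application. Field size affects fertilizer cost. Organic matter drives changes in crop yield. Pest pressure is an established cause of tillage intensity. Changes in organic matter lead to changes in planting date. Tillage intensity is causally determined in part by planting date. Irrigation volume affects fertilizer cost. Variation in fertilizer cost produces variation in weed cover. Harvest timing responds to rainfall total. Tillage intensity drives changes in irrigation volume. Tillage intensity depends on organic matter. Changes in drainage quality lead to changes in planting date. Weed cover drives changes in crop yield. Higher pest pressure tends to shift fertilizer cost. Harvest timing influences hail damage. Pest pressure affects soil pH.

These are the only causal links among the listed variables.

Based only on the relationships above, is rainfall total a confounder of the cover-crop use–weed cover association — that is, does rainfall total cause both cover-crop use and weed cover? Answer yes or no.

Rainfall total has no stated causal path to cover-crop use. A confounder must cause both variables, so rainfall total does not qualify.

no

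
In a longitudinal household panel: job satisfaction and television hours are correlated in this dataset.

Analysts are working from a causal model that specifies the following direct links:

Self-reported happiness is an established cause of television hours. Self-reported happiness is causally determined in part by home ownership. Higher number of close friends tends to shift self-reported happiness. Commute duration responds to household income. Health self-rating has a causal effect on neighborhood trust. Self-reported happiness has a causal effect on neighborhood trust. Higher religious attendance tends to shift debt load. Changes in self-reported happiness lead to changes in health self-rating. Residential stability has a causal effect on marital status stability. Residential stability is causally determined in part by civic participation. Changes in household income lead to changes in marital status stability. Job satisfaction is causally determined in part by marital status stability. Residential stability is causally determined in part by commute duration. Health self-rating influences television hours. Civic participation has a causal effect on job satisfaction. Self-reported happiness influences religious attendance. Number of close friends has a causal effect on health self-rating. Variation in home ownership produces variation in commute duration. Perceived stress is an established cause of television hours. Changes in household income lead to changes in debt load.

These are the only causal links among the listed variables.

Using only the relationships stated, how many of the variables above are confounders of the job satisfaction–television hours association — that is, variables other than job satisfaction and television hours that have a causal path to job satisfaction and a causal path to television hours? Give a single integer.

The common causes are: home ownership (to job satisfaction via home ownership → commute duration → residential stability → marital status stability → job satisfaction; to television hours via home ownership → self-reported happiness → television hours).
Every other variable lacks a causal path to at least one of job satisfaction and television hours.

1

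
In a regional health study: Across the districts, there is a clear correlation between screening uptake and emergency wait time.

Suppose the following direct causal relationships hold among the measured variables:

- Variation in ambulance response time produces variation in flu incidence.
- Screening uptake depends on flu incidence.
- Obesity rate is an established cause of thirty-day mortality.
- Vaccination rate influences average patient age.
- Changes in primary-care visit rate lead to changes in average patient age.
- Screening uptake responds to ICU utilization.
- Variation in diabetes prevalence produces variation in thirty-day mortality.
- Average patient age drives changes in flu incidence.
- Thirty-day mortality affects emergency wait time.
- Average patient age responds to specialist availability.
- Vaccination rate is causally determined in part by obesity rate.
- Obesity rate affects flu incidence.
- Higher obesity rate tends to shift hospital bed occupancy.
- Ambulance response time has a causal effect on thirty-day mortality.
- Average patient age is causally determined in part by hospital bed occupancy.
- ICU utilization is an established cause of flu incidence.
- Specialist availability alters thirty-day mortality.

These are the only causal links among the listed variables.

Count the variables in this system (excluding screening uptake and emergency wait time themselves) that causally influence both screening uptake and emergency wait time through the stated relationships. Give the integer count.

The common causes are: ambulance response time (to screening uptake via ambulance response time → flu incidence → screening uptake; to emergency wait time via ambulance response time → thirty-day mortality → emergency wait time); obesity rate (to screening uptake via obesity rate → flu incidence → screening uptake; to emergency wait time via obesity rate → thirty-day mortality → emergency wait time); specialist availability (to screening uptake via specialist availability → average patient age → flu incidence → screening uptake; to emergency wait time via specialist availability → thirty-day mortality → emergency wait time).
Every other variable lacks a causal path to at least one of screening uptake and emergency wait time.

3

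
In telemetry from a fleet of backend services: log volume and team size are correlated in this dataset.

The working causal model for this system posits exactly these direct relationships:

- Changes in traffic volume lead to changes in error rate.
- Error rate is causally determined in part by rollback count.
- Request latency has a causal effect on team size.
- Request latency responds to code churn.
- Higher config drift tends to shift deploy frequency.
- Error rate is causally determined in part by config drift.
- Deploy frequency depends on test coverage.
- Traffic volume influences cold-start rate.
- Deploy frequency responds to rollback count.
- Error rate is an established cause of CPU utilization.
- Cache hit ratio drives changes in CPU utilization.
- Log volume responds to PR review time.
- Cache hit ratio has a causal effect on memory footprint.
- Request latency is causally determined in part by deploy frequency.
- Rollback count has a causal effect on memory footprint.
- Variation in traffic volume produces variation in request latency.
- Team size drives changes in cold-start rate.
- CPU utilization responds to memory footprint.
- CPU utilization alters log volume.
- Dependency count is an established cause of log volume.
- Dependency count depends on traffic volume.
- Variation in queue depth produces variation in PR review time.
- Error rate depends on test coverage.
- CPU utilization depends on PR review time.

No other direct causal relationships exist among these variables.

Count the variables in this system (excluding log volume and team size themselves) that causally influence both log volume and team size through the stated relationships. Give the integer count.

4

The common causes are: config drift (to log volume via config drift → error rate → CPU utilization → log volume; to team size via config drift → deploy frequency → request latency → team size); rollback count (to log volume via rollback count → error rate → CPU utilization → log volume; to team size via rollback count → deploy frequency → request latency → team size); test coverage (to log volume via test coverage → error rate → CPU utilization → log volume; to team size via test coverage → deploy frequency → request latency → team size); traffic volume (to log volume via traffic volume → dependency count → log volume; to team size via traffic volume → request latency → team size).
Every other variable lacks a causal path to at least one of log volume and team size.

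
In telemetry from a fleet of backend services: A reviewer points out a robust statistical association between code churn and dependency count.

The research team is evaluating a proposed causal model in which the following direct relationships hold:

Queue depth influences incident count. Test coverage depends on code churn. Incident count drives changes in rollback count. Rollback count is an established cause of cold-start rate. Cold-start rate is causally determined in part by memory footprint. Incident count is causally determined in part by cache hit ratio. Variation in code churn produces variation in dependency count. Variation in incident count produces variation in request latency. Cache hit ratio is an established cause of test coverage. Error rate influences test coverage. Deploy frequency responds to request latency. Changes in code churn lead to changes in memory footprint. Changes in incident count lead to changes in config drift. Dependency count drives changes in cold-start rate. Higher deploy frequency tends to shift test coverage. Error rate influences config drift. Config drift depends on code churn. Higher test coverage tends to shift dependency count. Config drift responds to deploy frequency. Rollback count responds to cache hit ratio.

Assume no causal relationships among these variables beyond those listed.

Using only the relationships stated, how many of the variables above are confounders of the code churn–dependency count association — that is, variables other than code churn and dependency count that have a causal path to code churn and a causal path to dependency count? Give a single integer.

0

No listed variable has a causal path to both code churn and dependency count, so there are no common causes.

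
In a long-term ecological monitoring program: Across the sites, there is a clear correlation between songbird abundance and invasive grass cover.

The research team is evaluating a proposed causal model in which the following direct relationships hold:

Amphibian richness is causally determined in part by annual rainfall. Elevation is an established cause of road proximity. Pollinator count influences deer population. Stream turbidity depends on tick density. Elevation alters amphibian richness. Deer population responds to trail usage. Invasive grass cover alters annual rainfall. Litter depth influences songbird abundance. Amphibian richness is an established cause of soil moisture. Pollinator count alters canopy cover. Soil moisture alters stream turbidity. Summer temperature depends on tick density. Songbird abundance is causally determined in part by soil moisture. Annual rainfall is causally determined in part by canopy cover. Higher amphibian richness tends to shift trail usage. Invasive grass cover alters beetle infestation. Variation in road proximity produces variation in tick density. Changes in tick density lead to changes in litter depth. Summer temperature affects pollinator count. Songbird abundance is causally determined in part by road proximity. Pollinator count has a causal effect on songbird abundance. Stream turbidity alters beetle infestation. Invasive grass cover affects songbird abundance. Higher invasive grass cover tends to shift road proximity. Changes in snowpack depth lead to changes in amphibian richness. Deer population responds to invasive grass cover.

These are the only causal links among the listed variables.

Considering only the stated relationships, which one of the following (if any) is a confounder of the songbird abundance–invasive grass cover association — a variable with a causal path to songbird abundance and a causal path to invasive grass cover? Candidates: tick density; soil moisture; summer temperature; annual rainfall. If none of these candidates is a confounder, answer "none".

None of the listed candidates has causal paths to both songbird abundance and invasive grass cover in the stated relationships, so none is a common cause.

none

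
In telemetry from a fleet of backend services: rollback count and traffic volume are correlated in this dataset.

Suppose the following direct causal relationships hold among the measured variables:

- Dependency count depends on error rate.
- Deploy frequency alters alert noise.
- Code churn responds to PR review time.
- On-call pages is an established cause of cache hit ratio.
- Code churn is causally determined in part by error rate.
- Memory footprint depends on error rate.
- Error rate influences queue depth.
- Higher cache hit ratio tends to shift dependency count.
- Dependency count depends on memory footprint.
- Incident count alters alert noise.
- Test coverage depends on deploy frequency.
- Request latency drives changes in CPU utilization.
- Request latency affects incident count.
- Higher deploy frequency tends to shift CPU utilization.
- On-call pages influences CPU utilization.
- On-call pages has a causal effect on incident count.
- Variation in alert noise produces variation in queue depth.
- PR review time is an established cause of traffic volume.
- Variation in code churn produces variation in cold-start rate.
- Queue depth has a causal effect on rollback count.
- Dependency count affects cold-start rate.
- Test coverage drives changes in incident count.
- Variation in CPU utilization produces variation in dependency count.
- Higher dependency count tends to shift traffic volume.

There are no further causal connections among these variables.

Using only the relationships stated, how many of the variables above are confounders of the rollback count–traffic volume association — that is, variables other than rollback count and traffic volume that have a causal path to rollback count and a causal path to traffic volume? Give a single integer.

4

The common causes are: deploy frequency (to rollback count via deploy frequency → alert noise → queue depth → rollback count; to traffic volume via deploy frequency → CPU utilization → dependency count → traffic volume); error rate (to rollback count via error rate → queue depth → rollback count; to traffic volume via error rate → dependency count → traffic volume); on-call pages (to rollback count via on-call pages → incident count → alert noise → queue depth → rollback count; to traffic volume via on-call pages → cache hit ratio → dependency count → traffic volume); request latency (to rollback count via request latency → incident count → alert noise → queue depth → rollback count; to traffic volume via request latency → CPU utilization → dependency count → traffic volume).
Every other variable lacks a causal path to at least one of rollback count and traffic volume.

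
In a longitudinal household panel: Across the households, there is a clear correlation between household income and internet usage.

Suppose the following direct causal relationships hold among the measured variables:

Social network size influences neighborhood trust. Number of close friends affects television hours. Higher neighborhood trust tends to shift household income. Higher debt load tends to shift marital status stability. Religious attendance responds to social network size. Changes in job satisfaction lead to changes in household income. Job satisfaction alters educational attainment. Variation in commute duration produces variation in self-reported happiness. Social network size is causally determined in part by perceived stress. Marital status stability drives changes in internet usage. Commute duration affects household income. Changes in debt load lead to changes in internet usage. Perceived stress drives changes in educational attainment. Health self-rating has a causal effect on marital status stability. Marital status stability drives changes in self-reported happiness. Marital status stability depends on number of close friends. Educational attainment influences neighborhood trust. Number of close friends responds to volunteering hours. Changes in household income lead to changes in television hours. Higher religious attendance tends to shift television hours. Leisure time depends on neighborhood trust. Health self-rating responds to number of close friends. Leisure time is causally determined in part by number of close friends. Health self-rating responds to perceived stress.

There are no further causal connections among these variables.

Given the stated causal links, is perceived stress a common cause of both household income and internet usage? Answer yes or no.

yes

Perceived stress has a causal path to household income (perceived stress → social network size → neighborhood trust → household income) and to internet usage (perceived stress → health self-rating → marital status stability → internet usage), so it is a common cause of both — a confounder.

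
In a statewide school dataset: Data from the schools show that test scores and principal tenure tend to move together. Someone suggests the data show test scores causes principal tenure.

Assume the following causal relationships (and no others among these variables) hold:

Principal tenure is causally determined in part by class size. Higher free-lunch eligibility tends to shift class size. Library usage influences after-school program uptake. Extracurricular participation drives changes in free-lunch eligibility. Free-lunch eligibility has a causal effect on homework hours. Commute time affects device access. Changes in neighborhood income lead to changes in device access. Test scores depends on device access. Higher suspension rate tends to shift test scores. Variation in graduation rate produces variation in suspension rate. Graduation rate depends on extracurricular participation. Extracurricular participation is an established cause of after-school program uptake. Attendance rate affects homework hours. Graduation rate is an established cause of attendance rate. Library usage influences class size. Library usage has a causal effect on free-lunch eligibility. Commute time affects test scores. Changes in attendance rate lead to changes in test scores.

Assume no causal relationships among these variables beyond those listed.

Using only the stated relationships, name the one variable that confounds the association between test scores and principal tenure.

extracurricular participation

Extracurricular participation has a causal path to test scores (extracurricular participation → graduation rate → suspension rate → test scores) and a separate causal path to principal tenure (extracurricular participation → free-lunch eligibility → class size → principal tenure), so it is a common cause of both.
No stated relationship gives test scores a causal route to principal tenure, so the correlation is explained by the shared upstream cause rather than a direct effect.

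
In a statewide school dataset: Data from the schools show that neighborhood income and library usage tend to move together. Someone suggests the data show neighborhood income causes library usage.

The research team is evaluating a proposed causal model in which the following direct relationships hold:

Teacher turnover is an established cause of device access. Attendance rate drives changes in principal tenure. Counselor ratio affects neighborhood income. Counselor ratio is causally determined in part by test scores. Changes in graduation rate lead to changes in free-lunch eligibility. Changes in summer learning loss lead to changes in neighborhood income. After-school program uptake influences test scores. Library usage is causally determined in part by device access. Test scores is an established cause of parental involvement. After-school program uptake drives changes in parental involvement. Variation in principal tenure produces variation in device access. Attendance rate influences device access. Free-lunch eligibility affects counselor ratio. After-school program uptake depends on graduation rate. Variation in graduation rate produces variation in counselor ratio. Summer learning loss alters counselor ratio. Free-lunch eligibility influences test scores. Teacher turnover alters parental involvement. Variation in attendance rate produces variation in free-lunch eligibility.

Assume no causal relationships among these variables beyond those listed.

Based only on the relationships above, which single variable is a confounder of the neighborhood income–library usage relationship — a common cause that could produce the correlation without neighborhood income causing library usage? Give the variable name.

attendance rate

Attendance rate has a causal path to neighborhood income (attendance rate → free-lunch eligibility → counselor ratio → neighborhood income) and a separate causal path to library usage (attendance rate → device access → library usage), so it is a common cause of both.
No stated relationship gives neighborhood income a causal route to library usage, so the correlation is explained by the shared upstream cause rather than a direct effect.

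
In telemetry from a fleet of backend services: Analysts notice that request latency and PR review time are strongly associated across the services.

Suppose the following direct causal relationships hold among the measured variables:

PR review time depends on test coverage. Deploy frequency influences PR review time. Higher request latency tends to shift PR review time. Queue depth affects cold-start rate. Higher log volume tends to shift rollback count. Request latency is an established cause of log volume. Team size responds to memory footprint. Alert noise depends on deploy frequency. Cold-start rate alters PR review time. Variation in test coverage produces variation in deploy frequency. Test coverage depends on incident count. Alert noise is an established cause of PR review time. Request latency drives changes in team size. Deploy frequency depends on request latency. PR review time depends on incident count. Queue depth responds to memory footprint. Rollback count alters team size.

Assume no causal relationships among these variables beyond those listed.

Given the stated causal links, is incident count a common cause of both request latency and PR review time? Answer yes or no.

Incident count has no stated causal path to request latency. A confounder must cause both variables, so incident count does not qualify.

no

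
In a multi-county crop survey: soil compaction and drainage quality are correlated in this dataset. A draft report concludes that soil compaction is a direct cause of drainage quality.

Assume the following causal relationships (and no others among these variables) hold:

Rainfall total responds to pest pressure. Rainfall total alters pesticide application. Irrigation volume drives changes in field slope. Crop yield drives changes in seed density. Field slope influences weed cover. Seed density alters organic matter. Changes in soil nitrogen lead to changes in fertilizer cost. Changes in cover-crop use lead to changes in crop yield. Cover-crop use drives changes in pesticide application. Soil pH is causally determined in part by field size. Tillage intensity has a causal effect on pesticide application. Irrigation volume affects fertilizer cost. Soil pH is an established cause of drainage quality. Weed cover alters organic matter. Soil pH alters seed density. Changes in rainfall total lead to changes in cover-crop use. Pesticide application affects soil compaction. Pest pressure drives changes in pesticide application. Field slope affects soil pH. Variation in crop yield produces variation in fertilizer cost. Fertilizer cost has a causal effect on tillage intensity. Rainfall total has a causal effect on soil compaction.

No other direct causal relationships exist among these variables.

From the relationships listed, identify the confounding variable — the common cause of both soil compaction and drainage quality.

Irrigation volume has a causal path to soil compaction (irrigation volume → fertilizer cost → tillage intensity → pesticide application → soil compaction) and a separate causal path to drainage quality (irrigation volume → field slope → soil pH → drainage quality), so it is a common cause of both.
No stated relationship gives soil compaction a causal route to drainage quality, so the correlation is explained by the shared upstream cause rather than a direct effect.

irrigation volume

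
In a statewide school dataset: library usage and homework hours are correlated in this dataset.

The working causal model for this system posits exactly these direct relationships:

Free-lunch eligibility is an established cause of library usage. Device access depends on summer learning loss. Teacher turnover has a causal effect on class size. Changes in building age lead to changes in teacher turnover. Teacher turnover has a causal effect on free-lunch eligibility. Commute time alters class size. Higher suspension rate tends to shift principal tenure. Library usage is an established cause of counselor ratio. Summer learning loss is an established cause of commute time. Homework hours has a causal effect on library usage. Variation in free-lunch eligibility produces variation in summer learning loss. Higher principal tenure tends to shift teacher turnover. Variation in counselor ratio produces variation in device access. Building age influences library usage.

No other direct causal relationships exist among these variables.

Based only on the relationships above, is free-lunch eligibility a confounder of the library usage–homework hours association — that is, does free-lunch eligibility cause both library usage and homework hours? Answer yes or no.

no

Free-lunch eligibility has no stated causal path to homework hours. A confounder must cause both variables, so free-lunch eligibility does not qualify.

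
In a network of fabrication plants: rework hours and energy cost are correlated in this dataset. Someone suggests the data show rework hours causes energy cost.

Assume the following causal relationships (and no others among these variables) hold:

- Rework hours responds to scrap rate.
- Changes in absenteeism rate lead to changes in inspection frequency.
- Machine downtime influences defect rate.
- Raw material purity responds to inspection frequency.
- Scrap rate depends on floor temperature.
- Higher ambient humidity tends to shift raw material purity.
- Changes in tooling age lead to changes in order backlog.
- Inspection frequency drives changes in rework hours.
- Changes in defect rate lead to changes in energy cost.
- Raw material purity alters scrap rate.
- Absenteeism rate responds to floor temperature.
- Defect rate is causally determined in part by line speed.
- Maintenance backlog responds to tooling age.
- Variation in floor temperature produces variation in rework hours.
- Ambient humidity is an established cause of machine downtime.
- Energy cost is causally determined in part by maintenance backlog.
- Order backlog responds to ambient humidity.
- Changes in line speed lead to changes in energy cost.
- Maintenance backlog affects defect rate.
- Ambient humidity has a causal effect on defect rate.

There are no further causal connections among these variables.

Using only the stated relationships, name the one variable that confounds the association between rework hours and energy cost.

ambient humidity

Ambient humidity has a causal path to rework hours (ambient humidity → raw material purity → scrap rate → rework hours) and a separate causal path to energy cost (ambient humidity → defect rate → energy cost), so it is a common cause of both.
No stated relationship gives rework hours a causal route to energy cost, so the correlation is explained by the shared upstream cause rather than a direct effect.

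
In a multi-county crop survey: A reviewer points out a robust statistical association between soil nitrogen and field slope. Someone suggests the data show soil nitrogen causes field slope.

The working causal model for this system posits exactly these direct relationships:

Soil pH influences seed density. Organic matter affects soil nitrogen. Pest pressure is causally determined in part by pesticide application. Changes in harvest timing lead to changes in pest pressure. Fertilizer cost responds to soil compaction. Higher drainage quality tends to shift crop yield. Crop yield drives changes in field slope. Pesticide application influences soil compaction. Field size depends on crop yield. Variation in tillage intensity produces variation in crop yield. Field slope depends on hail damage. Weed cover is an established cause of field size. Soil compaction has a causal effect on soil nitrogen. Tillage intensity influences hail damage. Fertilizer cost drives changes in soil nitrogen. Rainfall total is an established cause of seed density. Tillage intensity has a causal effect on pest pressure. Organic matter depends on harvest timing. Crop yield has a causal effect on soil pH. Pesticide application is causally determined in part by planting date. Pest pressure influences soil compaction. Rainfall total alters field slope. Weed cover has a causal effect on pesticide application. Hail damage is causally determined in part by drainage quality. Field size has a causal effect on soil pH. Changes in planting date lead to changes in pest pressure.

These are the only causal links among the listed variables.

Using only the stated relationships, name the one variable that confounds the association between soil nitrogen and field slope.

tillage intensity

Tillage intensity has a causal path to soil nitrogen (tillage intensity → pest pressure → soil compaction → soil nitrogen) and a separate causal path to field slope (tillage intensity → crop yield → field slope), so it is a common cause of both.
No stated relationship gives soil nitrogen a causal route to field slope, so the correlation is explained by the shared upstream cause rather than a direct effect.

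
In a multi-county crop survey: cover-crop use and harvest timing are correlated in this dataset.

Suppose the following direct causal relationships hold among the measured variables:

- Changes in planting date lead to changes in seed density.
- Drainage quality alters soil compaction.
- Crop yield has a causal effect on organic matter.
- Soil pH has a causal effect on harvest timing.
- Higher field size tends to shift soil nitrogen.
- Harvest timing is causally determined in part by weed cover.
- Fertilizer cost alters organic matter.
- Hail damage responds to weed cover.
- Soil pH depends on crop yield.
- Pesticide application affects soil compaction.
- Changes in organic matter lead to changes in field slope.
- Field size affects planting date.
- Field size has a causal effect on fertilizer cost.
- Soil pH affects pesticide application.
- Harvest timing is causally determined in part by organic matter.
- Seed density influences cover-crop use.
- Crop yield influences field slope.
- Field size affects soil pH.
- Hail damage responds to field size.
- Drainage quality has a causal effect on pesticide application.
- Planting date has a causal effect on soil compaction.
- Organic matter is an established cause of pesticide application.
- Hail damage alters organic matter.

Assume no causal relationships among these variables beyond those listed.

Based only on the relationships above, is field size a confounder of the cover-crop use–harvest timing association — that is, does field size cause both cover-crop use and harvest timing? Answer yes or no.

yes

Field size has a causal path to cover-crop use (field size → planting date → seed density → cover-crop use) and to harvest timing (field size → soil pH → harvest timing), so it is a common cause of both — a confounder.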